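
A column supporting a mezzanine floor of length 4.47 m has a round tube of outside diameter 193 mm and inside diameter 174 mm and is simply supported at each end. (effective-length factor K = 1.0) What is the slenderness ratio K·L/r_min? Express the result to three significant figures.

d_o = 193 mm, d_i = 174 mm
I = π(d_o⁴ − d_i⁴)/64 = π(193⁴ − 174.0⁴)/64 = 2.311×10^7 mm⁴
A = 5.477×10^3 mm²;  r_min = √(I/A) = √(2.311×10^7/5.477×10^3) = 64.96 mm
L_e = K·L = 1 × 4.47 m = 4.470 m = 4470.0 mm
λ = L_e / r_min = 4470.0 / 64.96 = 68.8

λ ≈ 68.8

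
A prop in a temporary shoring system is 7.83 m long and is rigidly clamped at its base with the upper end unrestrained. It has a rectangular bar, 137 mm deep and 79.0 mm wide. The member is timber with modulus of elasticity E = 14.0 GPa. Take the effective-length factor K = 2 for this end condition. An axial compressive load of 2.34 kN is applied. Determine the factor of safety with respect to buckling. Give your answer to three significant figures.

Buckling occurs about the weak axis: I_min = h·b³/12 with b = 79.0 mm (the shorter side).
I_min = 137×79.0³/12 = 5.629×10^6 mm⁴
I = 5.629×10^6 mm⁴ = 5.629×10^-6 m⁴
Effective length L_e = K·L = 2 × 7.83 = 15.66 m
P_cr = π²EI / L_e² = π² × 14.0×10⁹ × 5.629×10^-6 / 15.66² = 3.172×10^3 N
Factor of safety n = P_cr / P = 3.1715 / 2.34 = 1.36

n ≈ 1.36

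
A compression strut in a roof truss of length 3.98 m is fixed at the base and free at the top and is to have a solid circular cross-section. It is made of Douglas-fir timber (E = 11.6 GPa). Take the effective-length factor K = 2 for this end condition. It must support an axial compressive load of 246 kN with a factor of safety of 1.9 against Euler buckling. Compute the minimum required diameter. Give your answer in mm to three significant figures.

Required P_cr = n·P = 1.9 × 246 = 467.4 kN
L_e = K·L = 2 × 3.98 = 7.960 m
Required I = P_cr·L_e²/(π²E) = 4.674×10^5 × 7.960² / (π² × 1.16×10^10) = 2.587×10^-4 m⁴
I_req = 2.587×10^8 mm⁴
Solid circle: I = πd⁴/64  ⇒  d = (64I/π)^(1/4) = (64×2.587×10^8/π)^(1/4) = 269 mm

d ≈ 269 mm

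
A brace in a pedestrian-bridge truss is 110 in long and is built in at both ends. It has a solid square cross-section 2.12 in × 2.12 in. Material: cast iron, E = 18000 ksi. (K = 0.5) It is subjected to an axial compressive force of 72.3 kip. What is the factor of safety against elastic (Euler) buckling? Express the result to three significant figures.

n ≈ 1.37

I = a⁴/12 = 2.12⁴/12 = 1.683 in⁴
Effective length L_e = K·L = 0.5 × 110 = 55.00 in
P_cr = π²EI / L_e² = π² × 18000×10³ × 1.683 / 55.00² = 9.886×10^4 lb
Factor of safety n = P_cr / P = 98.857 / 72.3 = 1.37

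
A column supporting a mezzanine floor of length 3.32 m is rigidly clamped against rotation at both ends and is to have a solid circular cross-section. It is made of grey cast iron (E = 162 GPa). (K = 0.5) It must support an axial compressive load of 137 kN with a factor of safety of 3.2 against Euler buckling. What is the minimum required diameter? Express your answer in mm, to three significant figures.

Required P_cr = n·P = 3.2 × 137 = 438.4 kN
L_e = K·L = 0.5 × 3.32 = 1.660 m
Required I = P_cr·L_e²/(π²E) = 4.384×10^5 × 1.660² / (π² × 1.62×10^11) = 7.556×10^-7 m⁴
I_req = 7.556×10^5 mm⁴
Solid circle: I = πd⁴/64  ⇒  d = (64I/π)^(1/4) = (64×7.556×10^5/π)^(1/4) = 62.6 mm

d ≈ 62.6 mm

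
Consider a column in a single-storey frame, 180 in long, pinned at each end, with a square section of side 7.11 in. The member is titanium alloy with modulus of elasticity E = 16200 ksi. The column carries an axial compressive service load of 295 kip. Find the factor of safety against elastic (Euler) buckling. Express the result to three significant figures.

n ≈ 3.56

I = a⁴/12 = 7.11⁴/12 = 213.0 in⁴
Effective length L_e = K·L = 1 × 180 = 180.0 in
P_cr = π²EI / L_e² = π² × 16200×10³ × 213.0 / 180.0² = 1.051×10^6 lb
Factor of safety n = P_cr / P = 1050.9 / 295 = 3.56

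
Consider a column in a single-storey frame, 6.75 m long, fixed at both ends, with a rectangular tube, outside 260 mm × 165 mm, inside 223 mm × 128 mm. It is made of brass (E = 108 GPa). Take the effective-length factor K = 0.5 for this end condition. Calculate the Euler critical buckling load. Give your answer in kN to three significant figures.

P_cr ≈ 5460 kN

Weak-axis I_min = (h_o·b_o³ − h_i·b_i³)/12 with b_o = 165, b_i = 128.0 mm (shorter outer/inner sides).
I_min = (260×165³ − 223.0×128.0³)/12 = 5.836×10^7 mm⁴
I = 5.836×10^7 mm⁴ = 5.836×10^-5 m⁴
Effective length L_e = K·L = 0.5 × 6.75 = 3.375 m
P_cr = π²EI / L_e² = π² × 108×10⁹ × 5.836×10^-5 / 3.375² = 5.461×10^6 N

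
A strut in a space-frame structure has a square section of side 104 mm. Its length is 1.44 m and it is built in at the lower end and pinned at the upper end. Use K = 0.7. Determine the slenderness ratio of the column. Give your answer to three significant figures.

λ ≈ 33.6

For a square r = a/√12 = 104/√12 = 30.02 mm
L_e = K·L = 0.7 × 1.44 m = 1.008 m = 1008.0 mm
λ = L_e / r_min = 1008.0 / 30.02 = 33.6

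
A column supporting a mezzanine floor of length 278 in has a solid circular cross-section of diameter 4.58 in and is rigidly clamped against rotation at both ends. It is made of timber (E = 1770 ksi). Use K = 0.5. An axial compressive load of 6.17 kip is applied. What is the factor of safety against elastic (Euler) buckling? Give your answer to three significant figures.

n ≈ 3.17

I = πd⁴/64 = π×4.58⁴/64 = 21.60 in⁴
Effective length L_e = K·L = 0.5 × 278 = 139.0 in
P_cr = π²EI / L_e² = π² × 1770×10³ × 21.60 / 139.0² = 1.953×10^4 lb
Factor of safety n = P_cr / P = 19.529 / 6.17 = 3.17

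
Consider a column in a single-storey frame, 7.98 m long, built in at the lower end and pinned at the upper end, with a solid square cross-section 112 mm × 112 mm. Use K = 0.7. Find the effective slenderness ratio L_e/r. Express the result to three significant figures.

λ ≈ 173

For a square r = a/√12 = 112/√12 = 32.33 mm
L_e = K·L = 0.7 × 7.98 m = 5.586 m = 5586.0 mm
λ = L_e / r_min = 5586.0 / 32.33 = 173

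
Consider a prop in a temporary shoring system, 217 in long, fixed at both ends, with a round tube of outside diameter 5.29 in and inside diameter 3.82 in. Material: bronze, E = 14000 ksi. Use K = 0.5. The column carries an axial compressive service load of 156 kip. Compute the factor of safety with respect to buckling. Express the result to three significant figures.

n ≈ 2.11

d_o = 5.29 in, d_i = 3.82 in
I = π(d_o⁴ − d_i⁴)/64 = π(5.29⁴ − 3.820⁴)/64 = 27.99 in⁴
Effective length L_e = K·L = 0.5 × 217 = 108.5 in
P_cr = π²EI / L_e² = π² × 14000×10³ × 27.99 / 108.5² = 3.285×10^5 lb
Factor of safety n = P_cr / P = 328.51 / 156 = 2.11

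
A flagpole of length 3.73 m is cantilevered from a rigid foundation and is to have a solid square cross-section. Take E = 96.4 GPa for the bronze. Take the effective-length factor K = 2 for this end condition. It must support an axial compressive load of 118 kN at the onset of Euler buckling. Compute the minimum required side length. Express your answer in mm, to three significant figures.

L_e = K·L = 2 × 3.73 = 7.460 m
Required I = P_cr·L_e²/(π²E) = 1.180×10^5 × 7.460² / (π² × 9.64×10^10) = 6.902×10^-6 m⁴
I_req = 6.902×10^6 mm⁴
Solid square: I = a⁴/12  ⇒  a = (12I)^(1/4) = (12×6.902×10^6)^(1/4) = 95.4 mm

a ≈ 95.4 mm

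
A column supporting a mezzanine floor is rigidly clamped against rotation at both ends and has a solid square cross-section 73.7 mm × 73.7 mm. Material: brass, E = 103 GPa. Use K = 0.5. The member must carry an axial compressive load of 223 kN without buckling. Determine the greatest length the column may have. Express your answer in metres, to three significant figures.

L_max ≈ 6.70 m

I = a⁴/12 = 73.7⁴/12 = 2.459×10^6 mm⁴
I = 2.459×10^-6 m⁴
At the buckling limit P_cr = P = 2.230×10^5 N
From P_cr = π²EI/(K·L)²:  L = (1/K)·√(π²EI/P_cr) = (1/0.5)·√(π²×1.03×10^11×2.459×10^-6/2.230×10^5)
L = 6.70 m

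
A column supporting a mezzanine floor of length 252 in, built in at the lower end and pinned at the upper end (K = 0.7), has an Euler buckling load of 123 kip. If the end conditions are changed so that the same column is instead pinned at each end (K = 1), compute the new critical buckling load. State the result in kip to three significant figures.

P_cr ∝ 1/K², so P_cr,new = P_cr,old × (K_old/K_new)² = 123 × (0.7/1)²
= 123 × 0.4900 = 60.3 kip

P_cr ≈ 60.3 kip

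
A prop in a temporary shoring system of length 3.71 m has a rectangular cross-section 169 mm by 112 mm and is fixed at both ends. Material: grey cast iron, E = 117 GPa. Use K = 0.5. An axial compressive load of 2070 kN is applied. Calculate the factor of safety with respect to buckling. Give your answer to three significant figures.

n ≈ 3.21

Buckling occurs about the weak axis: I_min = h·b³/12 with b = 112 mm (the shorter side).
I_min = 169×112³/12 = 1.979×10^7 mm⁴
I = 1.979×10^7 mm⁴ = 1.979×10^-5 m⁴
Effective length L_e = K·L = 0.5 × 3.71 = 1.855 m
P_cr = π²EI / L_e² = π² × 117×10⁹ × 1.979×10^-5 / 1.855² = 6.640×10^6 N
Factor of safety n = P_cr / P = 6639.8 / 2070 = 3.21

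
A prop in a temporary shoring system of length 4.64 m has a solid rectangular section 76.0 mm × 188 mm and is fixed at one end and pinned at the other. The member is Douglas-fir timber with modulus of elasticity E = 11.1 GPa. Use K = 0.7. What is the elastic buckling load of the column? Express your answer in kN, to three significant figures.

Buckling occurs about the weak axis: I_min = h·b³/12 with b = 76.0 mm (the shorter side).
I_min = 188×76.0³/12 = 6.877×10^6 mm⁴
I = 6.877×10^6 mm⁴ = 6.877×10^-6 m⁴
Effective length L_e = K·L = 0.7 × 4.64 = 3.248 m
P_cr = π²EI / L_e² = π² × 11.1×10⁹ × 6.877×10^-6 / 3.248² = 7.142×10^4 N

P_cr ≈ 71.4 kN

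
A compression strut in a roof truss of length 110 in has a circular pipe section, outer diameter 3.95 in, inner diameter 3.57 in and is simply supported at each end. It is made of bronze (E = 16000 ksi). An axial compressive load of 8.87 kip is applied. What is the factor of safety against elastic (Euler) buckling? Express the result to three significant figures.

d_o = 3.95 in, d_i = 3.57 in
I = π(d_o⁴ − d_i⁴)/64 = π(3.95⁴ − 3.570⁴)/64 = 3.976 in⁴
Effective length L_e = K·L = 1 × 110 = 110.0 in
P_cr = π²EI / L_e² = π² × 16000×10³ × 3.976 / 110.0² = 5.189×10^4 lb
Factor of safety n = P_cr / P = 51.894 / 8.87 = 5.85

n ≈ 5.85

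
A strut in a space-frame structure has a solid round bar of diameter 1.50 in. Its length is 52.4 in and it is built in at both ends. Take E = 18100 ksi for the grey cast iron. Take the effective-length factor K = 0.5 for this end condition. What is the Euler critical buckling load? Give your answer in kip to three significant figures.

P_cr ≈ 64.7 kip

I = πd⁴/64 = π×1.50⁴/64 = 0.2485 in⁴
Effective length L_e = K·L = 0.5 × 52.4 = 26.20 in
P_cr = π²EI / L_e² = π² × 18100×10³ × 0.2485 / 26.20² = 6.467×10^4 lb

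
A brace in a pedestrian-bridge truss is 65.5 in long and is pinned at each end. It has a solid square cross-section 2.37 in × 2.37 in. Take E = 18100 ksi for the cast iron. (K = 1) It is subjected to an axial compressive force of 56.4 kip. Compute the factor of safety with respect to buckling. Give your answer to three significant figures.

n ≈ 1.94

I = a⁴/12 = 2.37⁴/12 = 2.629 in⁴
Effective length L_e = K·L = 1 × 65.5 = 65.50 in
P_cr = π²EI / L_e² = π² × 18100×10³ × 2.629 / 65.50² = 1.095×10^5 lb
Factor of safety n = P_cr / P = 109.47 / 56.4 = 1.94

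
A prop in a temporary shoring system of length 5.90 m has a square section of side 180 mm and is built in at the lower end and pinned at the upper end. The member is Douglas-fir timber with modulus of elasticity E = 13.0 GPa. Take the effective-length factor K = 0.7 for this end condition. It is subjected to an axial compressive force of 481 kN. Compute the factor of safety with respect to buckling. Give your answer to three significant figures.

I = a⁴/12 = 180⁴/12 = 8.748×10^7 mm⁴
I = 8.748×10^7 mm⁴ = 8.748×10^-5 m⁴
Effective length L_e = K·L = 0.7 × 5.90 = 4.130 m
P_cr = π²EI / L_e² = π² × 13.0×10⁹ × 8.748×10^-5 / 4.130² = 6.580×10^5 N
Factor of safety n = P_cr / P = 658.04 / 481 = 1.37

n ≈ 1.37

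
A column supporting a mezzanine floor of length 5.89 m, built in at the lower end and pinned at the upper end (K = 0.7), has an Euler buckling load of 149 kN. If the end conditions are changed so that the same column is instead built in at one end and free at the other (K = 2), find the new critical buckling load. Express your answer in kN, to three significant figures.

P_cr ∝ 1/K², so P_cr,new = P_cr,old × (K_old/K_new)² = 149 × (0.7/2)²
= 149 × 0.1225 = 18.3 kN

P_cr ≈ 18.3 kN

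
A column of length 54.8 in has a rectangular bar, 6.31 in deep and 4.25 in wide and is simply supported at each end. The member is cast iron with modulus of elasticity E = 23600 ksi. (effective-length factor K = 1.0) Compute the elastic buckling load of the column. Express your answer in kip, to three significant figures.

Buckling occurs about the weak axis: I_min = h·b³/12 with b = 4.25 in (the shorter side).
I_min = 6.31×4.25³/12 = 40.37 in⁴
Effective length L_e = K·L = 1 × 54.8 = 54.80 in
P_cr = π²EI / L_e² = π² × 23600×10³ × 40.37 / 54.80² = 3.131×10^6 lb

P_cr ≈ 3130 kip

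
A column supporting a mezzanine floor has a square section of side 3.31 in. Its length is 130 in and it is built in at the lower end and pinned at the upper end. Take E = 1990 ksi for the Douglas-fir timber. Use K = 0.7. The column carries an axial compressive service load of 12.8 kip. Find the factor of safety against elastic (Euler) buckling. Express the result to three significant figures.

n ≈ 1.85

I = a⁴/12 = 3.31⁴/12 = 10.00 in⁴
Effective length L_e = K·L = 0.7 × 130 = 91.00 in
P_cr = π²EI / L_e² = π² × 1990×10³ × 10.00 / 91.00² = 2.372×10^4 lb
Factor of safety n = P_cr / P = 23.725 / 12.8 = 1.85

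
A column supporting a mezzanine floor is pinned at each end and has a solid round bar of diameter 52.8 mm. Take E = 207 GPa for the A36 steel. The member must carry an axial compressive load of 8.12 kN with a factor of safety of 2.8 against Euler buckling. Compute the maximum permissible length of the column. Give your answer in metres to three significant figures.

I = πd⁴/64 = π×52.8⁴/64 = 3.815×10^5 mm⁴
I = 3.815×10^-7 m⁴
Required critical load P_cr = n·P = 2.8 × 8.12 = 22.74 kN = 2.274×10^4 N
From P_cr = π²EI/(K·L)²:  L = (1/K)·√(π²EI/P_cr) = (1/1)·√(π²×2.07×10^11×3.815×10^-7/2.274×10^4)
L = 5.86 m

L_max ≈ 5.86 m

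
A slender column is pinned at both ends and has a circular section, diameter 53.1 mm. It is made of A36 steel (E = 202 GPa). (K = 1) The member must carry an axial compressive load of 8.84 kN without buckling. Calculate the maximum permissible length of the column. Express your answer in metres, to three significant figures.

I = πd⁴/64 = π×53.1⁴/64 = 3.903×10^5 mm⁴
I = 3.903×10^-7 m⁴
At the buckling limit P_cr = P = 8.840×10^3 N
From P_cr = π²EI/(K·L)²:  L = (1/K)·√(π²EI/P_cr) = (1/1)·√(π²×2.02×10^11×3.903×10^-7/8.840×10^3)
L = 9.38 m

L_max ≈ 9.38 m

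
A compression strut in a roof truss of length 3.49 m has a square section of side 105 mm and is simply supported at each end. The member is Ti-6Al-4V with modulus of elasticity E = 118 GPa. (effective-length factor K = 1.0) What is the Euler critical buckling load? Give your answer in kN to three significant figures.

P_cr ≈ 969 kN

I = a⁴/12 = 105⁴/12 = 1.013×10^7 mm⁴
I = 1.013×10^7 mm⁴ = 1.013×10^-5 m⁴
Effective length L_e = K·L = 1 × 3.49 = 3.490 m
P_cr = π²EI / L_e² = π² × 118×10⁹ × 1.013×10^-5 / 3.490² = 9.685×10^5 N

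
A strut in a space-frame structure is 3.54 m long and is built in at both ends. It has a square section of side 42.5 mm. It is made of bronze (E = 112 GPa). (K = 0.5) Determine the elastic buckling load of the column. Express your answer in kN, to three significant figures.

P_cr ≈ 95.9 kN

I = a⁴/12 = 42.5⁴/12 = 2.719×10^5 mm⁴
I = 2.719×10^5 mm⁴ = 2.719×10^-7 m⁴
Effective length L_e = K·L = 0.5 × 3.54 = 1.770 m
P_cr = π²EI / L_e² = π² × 112×10⁹ × 2.719×10^-7 / 1.770² = 9.593×10^4 N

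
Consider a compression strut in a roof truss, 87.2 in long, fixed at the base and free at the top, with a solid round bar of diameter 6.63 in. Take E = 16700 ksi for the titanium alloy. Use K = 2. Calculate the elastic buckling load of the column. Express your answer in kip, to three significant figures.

P_cr ≈ 514 kip

I = πd⁴/64 = π×6.63⁴/64 = 94.85 in⁴
Effective length L_e = K·L = 2 × 87.2 = 174.4 in
P_cr = π²EI / L_e² = π² × 16700×10³ × 94.85 / 174.4² = 5.140×10^5 lb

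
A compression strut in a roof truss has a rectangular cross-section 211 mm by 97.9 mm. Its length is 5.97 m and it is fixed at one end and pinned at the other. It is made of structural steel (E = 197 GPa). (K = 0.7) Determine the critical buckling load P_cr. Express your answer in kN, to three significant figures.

Buckling occurs about the weak axis: I_min = h·b³/12 with b = 97.9 mm (the shorter side).
I_min = 211×97.9³/12 = 1.650×10^7 mm⁴
I = 1.650×10^7 mm⁴ = 1.650×10^-5 m⁴
Effective length L_e = K·L = 0.7 × 5.97 = 4.179 m
P_cr = π²EI / L_e² = π² × 197×10⁹ × 1.650×10^-5 / 4.179² = 1.837×10^6 N

P_cr ≈ 1840 kN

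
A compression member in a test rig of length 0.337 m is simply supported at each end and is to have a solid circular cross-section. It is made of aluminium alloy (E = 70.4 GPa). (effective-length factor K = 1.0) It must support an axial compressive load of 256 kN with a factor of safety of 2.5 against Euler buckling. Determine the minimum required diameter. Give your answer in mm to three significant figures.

d ≈ 38.2 mm

Required P_cr = n·P = 2.5 × 256 = 640.0 kN
L_e = K·L = 1 × 0.337 = 0.3370 m
Required I = P_cr·L_e²/(π²E) = 6.400×10^5 × 0.3370² / (π² × 7.04×10^10) = 1.046×10^-7 m⁴
I_req = 1.046×10^5 mm⁴
Solid circle: I = πd⁴/64  ⇒  d = (64I/π)^(1/4) = (64×1.046×10^5/π)^(1/4) = 38.2 mm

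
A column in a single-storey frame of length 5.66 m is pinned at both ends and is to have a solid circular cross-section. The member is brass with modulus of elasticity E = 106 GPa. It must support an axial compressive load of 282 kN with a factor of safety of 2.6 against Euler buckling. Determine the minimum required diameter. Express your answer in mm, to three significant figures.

d ≈ 146 mm

Required P_cr = n·P = 2.6 × 282 = 733.2 kN
L_e = K·L = 1 × 5.66 = 5.660 m
Required I = P_cr·L_e²/(π²E) = 7.332×10^5 × 5.660² / (π² × 1.06×10^11) = 2.245×10^-5 m⁴
I_req = 2.245×10^7 mm⁴
Solid circle: I = πd⁴/64  ⇒  d = (64I/π)^(1/4) = (64×2.245×10^7/π)^(1/4) = 146 mm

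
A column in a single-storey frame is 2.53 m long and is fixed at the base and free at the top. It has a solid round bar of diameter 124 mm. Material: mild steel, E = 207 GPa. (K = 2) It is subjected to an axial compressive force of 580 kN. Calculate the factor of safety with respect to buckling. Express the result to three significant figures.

n ≈ 1.60

I = πd⁴/64 = π×124⁴/64 = 1.161×10^7 mm⁴
I = 1.161×10^7 mm⁴ = 1.161×10^-5 m⁴
Effective length L_e = K·L = 2 × 2.53 = 5.060 m
P_cr = π²EI / L_e² = π² × 207×10⁹ × 1.161×10^-5 / 5.060² = 9.260×10^5 N
Factor of safety n = P_cr / P = 926.03 / 580 = 1.60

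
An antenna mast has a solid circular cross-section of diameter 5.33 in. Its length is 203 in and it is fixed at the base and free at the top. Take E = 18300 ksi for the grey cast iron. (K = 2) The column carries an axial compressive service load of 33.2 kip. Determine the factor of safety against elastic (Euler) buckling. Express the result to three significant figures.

I = πd⁴/64 = π×5.33⁴/64 = 39.62 in⁴
Effective length L_e = K·L = 2 × 203 = 406.0 in
P_cr = π²EI / L_e² = π² × 18300×10³ × 39.62 / 406.0² = 4.341×10^4 lb
Factor of safety n = P_cr / P = 43.409 / 33.2 = 1.31

n ≈ 1.31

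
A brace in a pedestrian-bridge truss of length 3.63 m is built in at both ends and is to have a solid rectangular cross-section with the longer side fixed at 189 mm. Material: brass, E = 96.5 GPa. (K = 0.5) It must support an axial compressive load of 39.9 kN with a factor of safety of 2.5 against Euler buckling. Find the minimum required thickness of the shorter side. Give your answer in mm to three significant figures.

Required P_cr = n·P = 2.5 × 39.9 = 99.75 kN
L_e = K·L = 0.5 × 3.63 = 1.815 m
Required I = P_cr·L_e²/(π²E) = 9.975×10^4 × 1.815² / (π² × 9.65×10^10) = 3.450×10^-7 m⁴
I_req = 3.450×10^5 mm⁴
Rectangle, weak axis: I_min = h·b³/12 with h = 189 mm fixed  ⇒  b = (12I/h)^(1/3) = 28.0 mm

b ≈ 28.0 mm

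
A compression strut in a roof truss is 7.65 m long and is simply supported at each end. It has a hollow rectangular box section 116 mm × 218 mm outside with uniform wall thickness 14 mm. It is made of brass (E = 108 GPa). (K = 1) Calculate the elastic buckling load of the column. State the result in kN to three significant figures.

P_cr ≈ 320 kN

Inner dimensions: h_i = 218 − 2×14 = 190.0 mm, b_i = 116 − 2×14 = 88.00 mm
Weak-axis I_min = (h_o·b_o³ − h_i·b_i³)/12 with b_o = 116, b_i = 88.00 mm (shorter outer/inner sides).
I_min = (218×116³ − 190.0×88.00³)/12 = 1.757×10^7 mm⁴
I = 1.757×10^7 mm⁴ = 1.757×10^-5 m⁴
Effective length L_e = K·L = 1 × 7.65 = 7.650 m
P_cr = π²EI / L_e² = π² × 108×10⁹ × 1.757×10^-5 / 7.650² = 3.199×10^5 N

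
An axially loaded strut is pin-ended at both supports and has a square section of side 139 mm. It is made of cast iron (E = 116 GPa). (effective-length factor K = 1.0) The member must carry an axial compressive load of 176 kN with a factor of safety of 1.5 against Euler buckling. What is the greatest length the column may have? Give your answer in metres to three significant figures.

L_max ≈ 11.6 m

I = a⁴/12 = 139⁴/12 = 3.111×10^7 mm⁴
I = 3.111×10^-5 m⁴
Required critical load P_cr = n·P = 1.5 × 176 = 264.0 kN = 2.640×10^5 N
From P_cr = π²EI/(K·L)²:  L = (1/K)·√(π²EI/P_cr) = (1/1)·√(π²×1.16×10^11×3.111×10^-5/2.640×10^5)
L = 11.6 m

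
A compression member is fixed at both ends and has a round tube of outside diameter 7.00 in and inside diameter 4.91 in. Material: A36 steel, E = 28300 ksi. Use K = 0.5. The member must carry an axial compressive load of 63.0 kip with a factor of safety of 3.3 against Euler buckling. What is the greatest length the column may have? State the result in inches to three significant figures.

d_o = 7.00 in, d_i = 4.91 in
I = π(d_o⁴ − d_i⁴)/64 = π(7.00⁴ − 4.910⁴)/64 = 89.33 in⁴
Required critical load P_cr = n·P = 3.3 × 63.0 = 207.9 kip = 2.079×10^5 lb
From P_cr = π²EI/(K·L)²:  L = (1/K)·√(π²EI/P_cr) = (1/0.5)·√(π²×2.83×10^7×89.33/2.079×10^5)
L = 693 in

L_max ≈ 693 in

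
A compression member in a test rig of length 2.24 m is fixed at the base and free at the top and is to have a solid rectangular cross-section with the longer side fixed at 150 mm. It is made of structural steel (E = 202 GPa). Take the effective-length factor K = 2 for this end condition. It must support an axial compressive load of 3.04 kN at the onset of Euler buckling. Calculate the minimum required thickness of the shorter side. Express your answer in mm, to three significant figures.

b ≈ 13.5 mm

L_e = K·L = 2 × 2.24 = 4.480 m
Required I = P_cr·L_e²/(π²E) = 3.040×10^3 × 4.480² / (π² × 2.02×10^11) = 3.060×10^-8 m⁴
I_req = 3.060×10^4 mm⁴
Rectangle, weak axis: I_min = h·b³/12 with h = 150 mm fixed  ⇒  b = (12I/h)^(1/3) = 13.5 mm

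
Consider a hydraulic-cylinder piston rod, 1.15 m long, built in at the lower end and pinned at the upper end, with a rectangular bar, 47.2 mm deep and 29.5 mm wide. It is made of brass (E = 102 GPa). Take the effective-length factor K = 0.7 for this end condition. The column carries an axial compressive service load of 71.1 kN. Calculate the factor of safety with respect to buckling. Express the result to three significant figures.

n ≈ 2.21

Buckling occurs about the weak axis: I_min = h·b³/12 with b = 29.5 mm (the shorter side).
I_min = 47.2×29.5³/12 = 1.010×10^5 mm⁴
I = 1.010×10^5 mm⁴ = 1.010×10^-7 m⁴
Effective length L_e = K·L = 0.7 × 1.15 = 0.8050 m
P_cr = π²EI / L_e² = π² × 102×10⁹ × 1.010×10^-7 / 0.8050² = 1.569×10^5 N
Factor of safety n = P_cr / P = 156.87 / 71.1 = 2.21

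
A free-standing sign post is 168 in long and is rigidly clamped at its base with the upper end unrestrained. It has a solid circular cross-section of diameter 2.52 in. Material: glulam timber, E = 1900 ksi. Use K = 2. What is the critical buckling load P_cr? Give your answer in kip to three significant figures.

I = πd⁴/64 = π×2.52⁴/64 = 1.980 in⁴
Effective length L_e = K·L = 2 × 168 = 336.0 in
P_cr = π²EI / L_e² = π² × 1900×10³ × 1.980 / 336.0² = 328.8 lb

P_cr ≈ 0.329 kip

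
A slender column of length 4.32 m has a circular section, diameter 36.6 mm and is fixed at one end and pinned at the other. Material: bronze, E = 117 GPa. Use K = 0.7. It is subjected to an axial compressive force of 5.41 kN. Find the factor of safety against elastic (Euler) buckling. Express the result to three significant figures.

I = πd⁴/64 = π×36.6⁴/64 = 8.808×10^4 mm⁴
I = 8.808×10^4 mm⁴ = 8.808×10^-8 m⁴
Effective length L_e = K·L = 0.7 × 4.32 = 3.024 m
P_cr = π²EI / L_e² = π² × 117×10⁹ × 8.808×10^-8 / 3.024² = 1.112×10^4 N
Factor of safety n = P_cr / P = 11.123 / 5.41 = 2.06

n ≈ 2.06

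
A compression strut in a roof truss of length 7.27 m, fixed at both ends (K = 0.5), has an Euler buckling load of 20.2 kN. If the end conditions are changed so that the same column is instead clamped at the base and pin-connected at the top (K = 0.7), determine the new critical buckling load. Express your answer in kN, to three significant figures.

P_cr ≈ 10.3 kN

P_cr ∝ 1/K², so P_cr,new = P_cr,old × (K_old/K_new)² = 20.2 × (0.5/0.7)²
= 20.2 × 0.5102 = 10.3 kN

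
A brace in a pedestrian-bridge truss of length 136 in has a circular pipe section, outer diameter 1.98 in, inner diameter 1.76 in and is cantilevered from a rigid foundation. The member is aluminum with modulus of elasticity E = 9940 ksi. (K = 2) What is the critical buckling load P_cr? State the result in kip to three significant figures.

P_cr ≈ 0.376 kip

d_o = 1.98 in, d_i = 1.76 in
I = π(d_o⁴ − d_i⁴)/64 = π(1.98⁴ − 1.760⁴)/64 = 0.2835 in⁴
Effective length L_e = K·L = 2 × 136 = 272.0 in
P_cr = π²EI / L_e² = π² × 9940×10³ × 0.2835 / 272.0² = 375.9 lb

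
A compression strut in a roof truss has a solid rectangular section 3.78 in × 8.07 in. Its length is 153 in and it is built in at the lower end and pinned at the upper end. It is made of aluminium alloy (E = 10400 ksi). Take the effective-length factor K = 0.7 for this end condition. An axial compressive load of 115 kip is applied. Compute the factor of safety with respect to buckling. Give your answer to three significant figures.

n ≈ 2.83

Buckling occurs about the weak axis: I_min = h·b³/12 with b = 3.78 in (the shorter side).
I_min = 8.07×3.78³/12 = 36.32 in⁴
Effective length L_e = K·L = 0.7 × 153 = 107.1 in
P_cr = π²EI / L_e² = π² × 10400×10³ × 36.32 / 107.1² = 3.250×10^5 lb
Factor of safety n = P_cr / P = 325.03 / 115 = 2.83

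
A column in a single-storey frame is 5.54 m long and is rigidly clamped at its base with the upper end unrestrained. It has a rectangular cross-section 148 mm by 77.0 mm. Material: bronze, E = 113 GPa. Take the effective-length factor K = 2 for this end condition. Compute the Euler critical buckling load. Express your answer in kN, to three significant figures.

P_cr ≈ 51.2 kN

Buckling occurs about the weak axis: I_min = h·b³/12 with b = 77.0 mm (the shorter side).
I_min = 148×77.0³/12 = 5.631×10^6 mm⁴
I = 5.631×10^6 mm⁴ = 5.631×10^-6 m⁴
Effective length L_e = K·L = 2 × 5.54 = 11.08 m
P_cr = π²EI / L_e² = π² × 113×10⁹ × 5.631×10^-6 / 11.08² = 5.115×10^4 N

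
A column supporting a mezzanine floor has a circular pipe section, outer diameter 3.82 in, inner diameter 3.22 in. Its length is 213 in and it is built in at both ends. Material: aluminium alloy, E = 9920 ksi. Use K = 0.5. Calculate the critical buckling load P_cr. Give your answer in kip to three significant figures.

d_o = 3.82 in, d_i = 3.22 in
I = π(d_o⁴ − d_i⁴)/64 = π(3.82⁴ − 3.220⁴)/64 = 5.175 in⁴
Effective length L_e = K·L = 0.5 × 213 = 106.5 in
P_cr = π²EI / L_e² = π² × 9920×10³ × 5.175 / 106.5² = 4.467×10^4 lb

P_cr ≈ 44.7 kip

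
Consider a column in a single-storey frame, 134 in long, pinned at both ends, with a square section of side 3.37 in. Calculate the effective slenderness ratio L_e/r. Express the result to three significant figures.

λ ≈ 138

For a square r = a/√12 = 3.37/√12 = 0.9728 in
L_e = K·L = 1 × 134 = 134.0 in
λ = L_e / r_min = 134.00 / 0.9728 = 138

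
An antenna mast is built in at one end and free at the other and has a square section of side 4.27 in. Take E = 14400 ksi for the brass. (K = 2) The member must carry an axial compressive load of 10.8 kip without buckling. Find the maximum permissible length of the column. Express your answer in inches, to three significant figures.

I = a⁴/12 = 4.27⁴/12 = 27.70 in⁴
At the buckling limit P_cr = P = 1.080×10^4 lb
From P_cr = π²EI/(K·L)²:  L = (1/K)·√(π²EI/P_cr) = (1/2)·√(π²×1.44×10^7×27.70/1.080×10^4)
L = 302 in

L_max ≈ 302 in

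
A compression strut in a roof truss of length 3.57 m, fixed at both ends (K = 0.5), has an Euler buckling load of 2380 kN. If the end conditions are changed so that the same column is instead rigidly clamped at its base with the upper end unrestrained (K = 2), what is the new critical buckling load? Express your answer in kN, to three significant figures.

P_cr ≈ 149 kN

P_cr ∝ 1/K², so P_cr,new = P_cr,old × (K_old/K_new)² = 2380 × (0.5/2)²
= 2380 × 0.06250 = 149 kN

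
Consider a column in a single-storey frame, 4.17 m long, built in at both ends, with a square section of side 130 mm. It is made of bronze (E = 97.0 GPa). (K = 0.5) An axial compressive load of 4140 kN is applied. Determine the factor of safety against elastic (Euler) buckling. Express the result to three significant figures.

I = a⁴/12 = 130⁴/12 = 2.380×10^7 mm⁴
I = 2.380×10^7 mm⁴ = 2.380×10^-5 m⁴
Effective length L_e = K·L = 0.5 × 4.17 = 2.085 m
P_cr = π²EI / L_e² = π² × 97.0×10⁹ × 2.380×10^-5 / 2.085² = 5.241×10^6 N
Factor of safety n = P_cr / P = 5241.5 / 4140 = 1.27

n ≈ 1.27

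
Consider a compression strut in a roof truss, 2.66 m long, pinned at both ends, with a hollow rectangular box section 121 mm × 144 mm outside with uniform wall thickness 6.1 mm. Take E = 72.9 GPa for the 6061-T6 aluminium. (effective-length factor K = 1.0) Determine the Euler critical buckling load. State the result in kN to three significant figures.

Inner dimensions: h_i = 144 − 2×6.1 = 131.8 mm, b_i = 121 − 2×6.1 = 108.8 mm
Weak-axis I_min = (h_o·b_o³ − h_i·b_i³)/12 with b_o = 121, b_i = 108.8 mm (shorter outer/inner sides).
I_min = (144×121³ − 131.8×108.8³)/12 = 7.113×10^6 mm⁴
I = 7.113×10^6 mm⁴ = 7.113×10^-6 m⁴
Effective length L_e = K·L = 1 × 2.66 = 2.660 m
P_cr = π²EI / L_e² = π² × 72.9×10⁹ × 7.113×10^-6 / 2.660² = 7.233×10^5 N

P_cr ≈ 723 kN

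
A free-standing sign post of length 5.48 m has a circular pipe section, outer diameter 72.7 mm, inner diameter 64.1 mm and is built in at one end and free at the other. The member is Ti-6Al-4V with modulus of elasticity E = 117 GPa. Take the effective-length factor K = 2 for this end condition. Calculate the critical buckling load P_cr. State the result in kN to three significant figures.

P_cr ≈ 5.22 kN

d_o = 72.7 mm, d_i = 64.1 mm
I = π(d_o⁴ − d_i⁴)/64 = π(72.7⁴ − 64.10⁴)/64 = 5.425×10^5 mm⁴
I = 5.425×10^5 mm⁴ = 5.425×10^-7 m⁴
Effective length L_e = K·L = 2 × 5.48 = 10.96 m
P_cr = π²EI / L_e² = π² × 117×10⁹ × 5.425×10^-7 / 10.96² = 5.215×10^3 N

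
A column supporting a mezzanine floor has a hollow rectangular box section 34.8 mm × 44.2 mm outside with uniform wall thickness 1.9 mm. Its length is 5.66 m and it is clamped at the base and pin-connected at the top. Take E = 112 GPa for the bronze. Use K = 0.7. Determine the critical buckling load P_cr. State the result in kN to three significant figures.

P_cr ≈ 3.87 kN

Inner dimensions: h_i = 44.2 − 2×1.9 = 40.40 mm, b_i = 34.8 − 2×1.9 = 31.00 mm
Weak-axis I_min = (h_o·b_o³ − h_i·b_i³)/12 with b_o = 34.8, b_i = 31.00 mm (shorter outer/inner sides).
I_min = (44.2×34.8³ − 40.40×31.00³)/12 = 5.493×10^4 mm⁴
I = 5.493×10^4 mm⁴ = 5.493×10^-8 m⁴
Effective length L_e = K·L = 0.7 × 5.66 = 3.962 m
P_cr = π²EI / L_e² = π² × 112×10⁹ × 5.493×10^-8 / 3.962² = 3.868×10^3 N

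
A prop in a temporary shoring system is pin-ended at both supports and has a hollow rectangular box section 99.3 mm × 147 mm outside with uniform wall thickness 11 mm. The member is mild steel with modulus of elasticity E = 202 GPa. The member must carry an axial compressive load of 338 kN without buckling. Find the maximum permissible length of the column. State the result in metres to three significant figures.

L_max ≈ 6.51 m

Inner dimensions: h_i = 147 − 2×11 = 125.0 mm, b_i = 99.3 − 2×11 = 77.30 mm
Weak-axis I_min = (h_o·b_o³ − h_i·b_i³)/12 with b_o = 99.3, b_i = 77.30 mm (shorter outer/inner sides).
I_min = (147×99.3³ − 125.0×77.30³)/12 = 7.183×10^6 mm⁴
I = 7.183×10^-6 m⁴
At the buckling limit P_cr = P = 3.380×10^5 N
From P_cr = π²EI/(K·L)²:  L = (1/K)·√(π²EI/P_cr) = (1/1)·√(π²×2.02×10^11×7.183×10^-6/3.380×10^5)
L = 6.51 m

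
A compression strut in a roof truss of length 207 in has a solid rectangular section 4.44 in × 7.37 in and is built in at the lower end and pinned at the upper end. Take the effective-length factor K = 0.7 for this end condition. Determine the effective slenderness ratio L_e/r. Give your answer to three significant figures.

λ ≈ 113

For a rectangle r_min = b/√12 = 4.44/√12 = 1.282 in
L_e = K·L = 0.7 × 207 = 144.9 in
λ = L_e / r_min = 144.90 / 1.282 = 113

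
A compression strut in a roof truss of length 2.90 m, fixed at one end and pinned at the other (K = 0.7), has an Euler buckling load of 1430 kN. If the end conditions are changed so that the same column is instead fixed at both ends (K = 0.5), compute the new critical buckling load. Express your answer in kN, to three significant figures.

P_cr ≈ 2800 kN

P_cr ∝ 1/K², so P_cr,new = P_cr,old × (K_old/K_new)² = 1430 × (0.7/0.5)²
= 1430 × 1.960 = 2800 kN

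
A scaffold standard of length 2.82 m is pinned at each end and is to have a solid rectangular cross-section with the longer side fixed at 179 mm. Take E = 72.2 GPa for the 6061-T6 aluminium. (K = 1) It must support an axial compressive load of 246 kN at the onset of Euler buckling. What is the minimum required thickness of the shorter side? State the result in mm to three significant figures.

L_e = K·L = 1 × 2.82 = 2.820 m
Required I = P_cr·L_e²/(π²E) = 2.460×10^5 × 2.820² / (π² × 7.22×10^10) = 2.745×10^-6 m⁴
I_req = 2.745×10^6 mm⁴
Rectangle, weak axis: I_min = h·b³/12 with h = 179 mm fixed  ⇒  b = (12I/h)^(1/3) = 56.9 mm

b ≈ 56.9 mm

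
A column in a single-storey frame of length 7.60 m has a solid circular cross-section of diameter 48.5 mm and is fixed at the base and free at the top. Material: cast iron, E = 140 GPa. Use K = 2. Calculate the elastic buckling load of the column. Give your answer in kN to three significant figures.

I = πd⁴/64 = π×48.5⁴/64 = 2.716×10^5 mm⁴
I = 2.716×10^5 mm⁴ = 2.716×10^-7 m⁴
Effective length L_e = K·L = 2 × 7.60 = 15.20 m
P_cr = π²EI / L_e² = π² × 140×10⁹ × 2.716×10^-7 / 15.20² = 1.624×10^3 N

P_cr ≈ 1.62 kN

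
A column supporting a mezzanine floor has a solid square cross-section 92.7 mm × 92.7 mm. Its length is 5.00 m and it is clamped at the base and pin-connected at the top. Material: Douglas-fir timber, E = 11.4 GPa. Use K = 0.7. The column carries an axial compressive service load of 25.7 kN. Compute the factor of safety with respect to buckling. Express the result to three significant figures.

n ≈ 2.20

I = a⁴/12 = 92.7⁴/12 = 6.154×10^6 mm⁴
I = 6.154×10^6 mm⁴ = 6.154×10^-6 m⁴
Effective length L_e = K·L = 0.7 × 5.00 = 3.500 m
P_cr = π²EI / L_e² = π² × 11.4×10⁹ × 6.154×10^-6 / 3.500² = 5.652×10^4 N
Factor of safety n = P_cr / P = 56.521 / 25.7 = 2.20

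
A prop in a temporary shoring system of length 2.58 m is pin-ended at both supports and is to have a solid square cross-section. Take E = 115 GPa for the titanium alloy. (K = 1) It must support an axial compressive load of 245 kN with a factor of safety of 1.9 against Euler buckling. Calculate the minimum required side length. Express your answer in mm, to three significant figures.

Required P_cr = n·P = 1.9 × 245 = 465.5 kN
L_e = K·L = 1 × 2.58 = 2.580 m
Required I = P_cr·L_e²/(π²E) = 4.655×10^5 × 2.580² / (π² × 1.15×10^11) = 2.730×10^-6 m⁴
I_req = 2.730×10^6 mm⁴
Solid square: I = a⁴/12  ⇒  a = (12I)^(1/4) = (12×2.730×10^6)^(1/4) = 75.7 mm

a ≈ 75.7 mm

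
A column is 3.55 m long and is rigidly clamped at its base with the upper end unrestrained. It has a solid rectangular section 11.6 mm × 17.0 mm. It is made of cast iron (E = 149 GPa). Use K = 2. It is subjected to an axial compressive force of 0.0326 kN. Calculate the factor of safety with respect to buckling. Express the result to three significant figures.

Buckling occurs about the weak axis: I_min = h·b³/12 with b = 11.6 mm (the shorter side).
I_min = 17.0×11.6³/12 = 2.211×10^3 mm⁴
I = 2.211×10^3 mm⁴ = 2.211×10^-9 m⁴
Effective length L_e = K·L = 2 × 3.55 = 7.100 m
P_cr = π²EI / L_e² = π² × 149×10⁹ × 2.211×10^-9 / 7.100² = 64.51 N
Factor of safety n = P_cr / P = 0.064508 / 0.0326 = 1.98

n ≈ 1.98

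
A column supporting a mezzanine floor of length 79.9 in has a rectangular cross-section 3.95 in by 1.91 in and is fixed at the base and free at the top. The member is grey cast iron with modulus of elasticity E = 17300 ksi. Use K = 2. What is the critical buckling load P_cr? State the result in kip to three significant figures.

P_cr ≈ 15.3 kip

Buckling occurs about the weak axis: I_min = h·b³/12 with b = 1.91 in (the shorter side).
I_min = 3.95×1.91³/12 = 2.294 in⁴
Effective length L_e = K·L = 2 × 79.9 = 159.8 in
P_cr = π²EI / L_e² = π² × 17300×10³ × 2.294 / 159.8² = 1.534×10^4 lb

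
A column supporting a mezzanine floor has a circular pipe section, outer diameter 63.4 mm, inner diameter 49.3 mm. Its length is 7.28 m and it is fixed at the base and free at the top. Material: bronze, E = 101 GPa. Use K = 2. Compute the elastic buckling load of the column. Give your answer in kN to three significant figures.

d_o = 63.4 mm, d_i = 49.3 mm
I = π(d_o⁴ − d_i⁴)/64 = π(63.4⁴ − 49.30⁴)/64 = 5.031×10^5 mm⁴
I = 5.031×10^5 mm⁴ = 5.031×10^-7 m⁴
Effective length L_e = K·L = 2 × 7.28 = 14.56 m
P_cr = π²EI / L_e² = π² × 101×10⁹ × 5.031×10^-7 / 14.56² = 2.366×10^3 N

P_cr ≈ 2.37 kN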